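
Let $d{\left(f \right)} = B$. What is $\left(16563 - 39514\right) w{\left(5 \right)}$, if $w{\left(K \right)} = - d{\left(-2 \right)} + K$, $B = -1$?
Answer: $-137706$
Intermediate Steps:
$d{\left(f \right)} = -1$
$w{\left(K \right)} = 1 + K$ ($w{\left(K \right)} = \left(-1\right) \left(-1\right) + K = 1 + K$)
$\left(16563 - 39514\right) w{\left(5 \right)} = \left(16563 - 39514\right) \left(1 + 5\right) = \left(-22951\right) 6 = -137706$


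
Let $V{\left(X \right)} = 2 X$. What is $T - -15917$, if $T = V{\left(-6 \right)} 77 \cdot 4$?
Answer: $12221$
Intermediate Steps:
$T = -3696$ ($T = 2 \left(-6\right) 77 \cdot 4 = \left(-12\right) 308 = -3696$)
$T - -15917 = -3696 - -15917 = -3696 + 15917 = 12221$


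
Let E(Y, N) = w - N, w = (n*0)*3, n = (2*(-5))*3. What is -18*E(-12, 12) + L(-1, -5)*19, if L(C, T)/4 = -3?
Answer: -12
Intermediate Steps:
n = -30 (n = -10*3 = -30)
w = 0 (w = -30*0*3 = 0*3 = 0)
E(Y, N) = -N (E(Y, N) = 0 - N = -N)
L(C, T) = -12 (L(C, T) = 4*(-3) = -12)
-18*E(-12, 12) + L(-1, -5)*19 = -(-18)*12 - 12*19 = -18*(-12) - 228 = 216 - 228 = -12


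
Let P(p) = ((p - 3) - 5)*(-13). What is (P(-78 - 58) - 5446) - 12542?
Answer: -16116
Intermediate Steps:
P(p) = 104 - 13*p (P(p) = ((-3 + p) - 5)*(-13) = (-8 + p)*(-13) = 104 - 13*p)
(P(-78 - 58) - 5446) - 12542 = ((104 - 13*(-78 - 58)) - 5446) - 12542 = ((104 - 13*(-136)) - 5446) - 12542 = ((104 + 1768) - 5446) - 12542 = (1872 - 5446) - 12542 = -3574 - 12542 = -16116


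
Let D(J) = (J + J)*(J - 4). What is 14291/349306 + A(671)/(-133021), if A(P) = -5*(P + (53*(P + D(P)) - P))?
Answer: 82921215933761/46465033426 ≈ 1784.6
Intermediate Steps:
D(J) = 2*J*(-4 + J) (D(J) = (2*J)*(-4 + J) = 2*J*(-4 + J))
A(P) = -265*P - 530*P*(-4 + P) (A(P) = -5*(P + (53*(P + 2*P*(-4 + P)) - P)) = -5*(P + ((53*P + 106*P*(-4 + P)) - P)) = -5*(P + (52*P + 106*P*(-4 + P))) = -5*(53*P + 106*P*(-4 + P)) = -265*P - 530*P*(-4 + P))
14291/349306 + A(671)/(-133021) = 14291/349306 + (265*671*(7 - 2*671))/(-133021) = 14291*(1/349306) + (265*671*(7 - 1342))*(-1/133021) = 14291/349306 + (265*671*(-1335))*(-1/133021) = 14291/349306 - 237383025*(-1/133021) = 14291/349306 + 237383025/133021 = 82921215933761/46465033426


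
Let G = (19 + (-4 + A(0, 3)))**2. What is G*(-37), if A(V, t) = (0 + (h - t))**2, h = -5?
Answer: -230917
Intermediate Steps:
A(V, t) = (-5 - t)**2 (A(V, t) = (0 + (-5 - t))**2 = (-5 - t)**2)
G = 6241 (G = (19 + (-4 + (5 + 3)**2))**2 = (19 + (-4 + 8**2))**2 = (19 + (-4 + 64))**2 = (19 + 60)**2 = 79**2 = 6241)
G*(-37) = 6241*(-37) = -230917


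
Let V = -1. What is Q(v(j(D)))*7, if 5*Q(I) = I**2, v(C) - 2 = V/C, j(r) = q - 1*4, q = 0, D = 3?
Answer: 567/80 ≈ 7.0875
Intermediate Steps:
j(r) = -4 (j(r) = 0 - 1*4 = 0 - 4 = -4)
v(C) = 2 - 1/C
Q(I) = I**2/5
Q(v(j(D)))*7 = ((2 - 1/(-4))**2/5)*7 = ((2 - 1*(-1/4))**2/5)*7 = ((2 + 1/4)**2/5)*7 = ((9/4)**2/5)*7 = ((1/5)*(81/16))*7 = (81/80)*7 = 567/80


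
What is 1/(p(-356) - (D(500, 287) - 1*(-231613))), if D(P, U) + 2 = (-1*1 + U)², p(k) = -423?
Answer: -1/313830 ≈ -3.1864e-6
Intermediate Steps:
D(P, U) = -2 + (-1 + U)² (D(P, U) = -2 + (-1*1 + U)² = -2 + (-1 + U)²)
1/(p(-356) - (D(500, 287) - 1*(-231613))) = 1/(-423 - ((-2 + (-1 + 287)²) - 1*(-231613))) = 1/(-423 - ((-2 + 286²) + 231613)) = 1/(-423 - ((-2 + 81796) + 231613)) = 1/(-423 - (81794 + 231613)) = 1/(-423 - 1*313407) = 1/(-423 - 313407) = 1/(-313830) = -1/313830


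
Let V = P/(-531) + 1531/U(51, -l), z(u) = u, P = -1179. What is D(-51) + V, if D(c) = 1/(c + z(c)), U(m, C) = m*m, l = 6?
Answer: 859111/306918 ≈ 2.7992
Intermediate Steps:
U(m, C) = m²
V = 431060/153459 (V = -1179/(-531) + 1531/(51²) = -1179*(-1/531) + 1531/2601 = 131/59 + 1531*(1/2601) = 131/59 + 1531/2601 = 431060/153459 ≈ 2.8090)
D(c) = 1/(2*c) (D(c) = 1/(c + c) = 1/(2*c))
D(-51) + V = (½)/(-51) + 431060/153459 = (½)*(-1/51) + 431060/153459 = -1/102 + 431060/153459 = 859111/306918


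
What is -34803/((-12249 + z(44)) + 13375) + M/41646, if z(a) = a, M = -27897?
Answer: -13722641/451165 ≈ -30.416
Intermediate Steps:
-34803/((-12249 + z(44)) + 13375) + M/41646 = -34803/((-12249 + 44) + 13375) - 27897/41646 = -34803/(-12205 + 13375) - 27897*1/41646 = -34803/1170 - 9299/13882 = -34803*1/1170 - 9299/13882 = -3867/130 - 9299/13882 = -13722641/451165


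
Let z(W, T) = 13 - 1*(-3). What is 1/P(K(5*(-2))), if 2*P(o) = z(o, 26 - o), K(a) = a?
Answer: ⅛ ≈ 0.12500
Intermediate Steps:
z(W, T) = 16 (z(W, T) = 13 + 3 = 16)
P(o) = 8 (P(o) = (½)*16 = 8)
1/P(K(5*(-2))) = 1/8 = ⅛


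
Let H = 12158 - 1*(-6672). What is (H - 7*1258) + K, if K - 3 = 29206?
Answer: 39233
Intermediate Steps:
H = 18830 (H = 12158 + 6672 = 18830)
K = 29209 (K = 3 + 29206 = 29209)
(H - 7*1258) + K = (18830 - 7*1258) + 29209 = (18830 - 8806) + 29209 = 10024 + 29209 = 39233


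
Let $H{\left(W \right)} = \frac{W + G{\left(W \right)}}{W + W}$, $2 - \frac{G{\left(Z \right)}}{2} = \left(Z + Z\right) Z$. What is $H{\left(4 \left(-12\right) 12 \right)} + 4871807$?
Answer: $\frac{1403412335}{288} \approx 4.873 \cdot 10^{6}$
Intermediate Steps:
$G{\left(Z \right)} = 4 - 4 Z^{2}$ ($G{\left(Z \right)} = 4 - 2 \left(Z + Z\right) Z = 4 - 2 \cdot 2 Z Z = 4 - 2 \cdot 2 Z^{2} = 4 - 4 Z^{2}$)
$H{\left(W \right)} = \frac{4 + W - 4 W^{2}}{2 W}$ ($H{\left(W \right)} = \frac{W - \left(-4 + 4 W^{2}\right)}{W + W} = \frac{4 + W - 4 W^{2}}{2 W}$)
$H{\left(4 \left(-12\right) 12 \right)} + 4871807 = \left(\frac{1}{2} - 2 \cdot 4 \left(-12\right) 12 + \frac{2}{4 \left(-12\right) 12}\right) + 4871807 = \left(\frac{1}{2} - 2 \left(\left(-48\right) 12\right) + \frac{2}{\left(-48\right) 12}\right) + 4871807 = \left(\frac{1}{2} - -1152 + \frac{2}{-576}\right) + 4871807 = \left(\frac{1}{2} + 1152 + 2 \left(- \frac{1}{576}\right)\right) + 4871807 = \left(\frac{1}{2} + 1152 - \frac{1}{288}\right) + 4871807 = \frac{331919}{288} + 4871807 = \frac{1403412335}{288}$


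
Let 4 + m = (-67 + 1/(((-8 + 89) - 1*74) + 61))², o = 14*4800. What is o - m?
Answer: 290003271/4624 ≈ 62717.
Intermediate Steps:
o = 67200
m = 20729529/4624 (m = -4 + (-67 + 1/(((-8 + 89) - 1*74) + 61))² = -4 + (-67 + 1/((81 - 74) + 61))² = -4 + (-67 + 1/(7 + 61))² = -4 + (-67 + 1/68)² = -4 + (-4555/68)² = -4 + 20748025/4624 = 20729529/4624 ≈ 4483.0)
o - m = 67200 - 1*20729529/4624 = 67200 - 20729529/4624 = 290003271/4624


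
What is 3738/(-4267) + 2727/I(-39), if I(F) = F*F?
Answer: 661179/721123 ≈ 0.91687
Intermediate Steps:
I(F) = F²
3738/(-4267) + 2727/I(-39) = 3738/(-4267) + 2727/((-39)²) = 3738*(-1/4267) + 2727/1521 = -3738/4267 + 2727*(1/1521) = -3738/4267 + 303/169 = 661179/721123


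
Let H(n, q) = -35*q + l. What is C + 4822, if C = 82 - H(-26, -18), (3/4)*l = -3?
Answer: 4278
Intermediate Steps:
l = -4 (l = (4/3)*(-3) = -4)
H(n, q) = -4 - 35*q (H(n, q) = -35*q - 4 = -4 - 35*q)
C = -544 (C = 82 - (-4 - 35*(-18)) = 82 - (-4 + 630) = 82 - 1*626 = 82 - 626 = -544)
C + 4822 = -544 + 4822 = 4278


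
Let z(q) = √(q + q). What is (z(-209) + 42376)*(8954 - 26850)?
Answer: -758360896 - 17896*I*√418 ≈ -7.5836e+8 - 3.6588e+5*I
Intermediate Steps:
z(q) = √2*√q (z(q) = √(2*q) = √2*√q)
(z(-209) + 42376)*(8954 - 26850) = (√2*√(-209) + 42376)*(8954 - 26850) = (√2*(I*√209) + 42376)*(-17896) = (I*√418 + 42376)*(-17896) = (42376 + I*√418)*(-17896) = -758360896 - 17896*I*√418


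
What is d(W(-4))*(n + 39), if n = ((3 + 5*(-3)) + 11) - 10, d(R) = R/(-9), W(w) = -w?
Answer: -112/9 ≈ -12.444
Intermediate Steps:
d(R) = -R/9 (d(R) = R*(-⅑) = -R/9)
n = -11 (n = ((3 - 15) + 11) - 10 = (-12 + 11) - 10 = -1 - 10 = -11)
d(W(-4))*(n + 39) = (-(-1)*(-4)/9)*(-11 + 39) = -⅑*4*28 = -4/9*28 = -112/9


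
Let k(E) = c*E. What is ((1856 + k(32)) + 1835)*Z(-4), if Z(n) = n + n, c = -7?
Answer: -27736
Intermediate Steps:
Z(n) = 2*n
k(E) = -7*E
((1856 + k(32)) + 1835)*Z(-4) = ((1856 - 7*32) + 1835)*(2*(-4)) = ((1856 - 224) + 1835)*(-8) = (1632 + 1835)*(-8) = 3467*(-8) = -27736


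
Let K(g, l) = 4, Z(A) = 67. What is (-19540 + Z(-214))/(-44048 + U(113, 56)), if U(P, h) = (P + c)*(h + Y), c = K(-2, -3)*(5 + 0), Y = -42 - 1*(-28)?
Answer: 19473/38462 ≈ 0.50629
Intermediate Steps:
Y = -14 (Y = -42 + 28 = -14)
c = 20 (c = 4*(5 + 0) = 4*5 = 20)
U(P, h) = (-14 + h)*(20 + P) (U(P, h) = (P + 20)*(h - 14) = (20 + P)*(-14 + h) = (-14 + h)*(20 + P))
(-19540 + Z(-214))/(-44048 + U(113, 56)) = (-19540 + 67)/(-44048 + (-280 - 14*113 + 20*56 + 113*56)) = -19473/(-44048 + (-280 - 1582 + 1120 + 6328)) = -19473/(-44048 + 5586) = -19473/(-38462) = -19473*(-1/38462) = 19473/38462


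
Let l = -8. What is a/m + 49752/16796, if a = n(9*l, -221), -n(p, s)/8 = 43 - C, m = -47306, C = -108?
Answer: 296732210/99318947 ≈ 2.9877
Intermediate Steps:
n(p, s) = -1208 (n(p, s) = -8*(43 - 1*(-108)) = -8*(43 + 108) = -8*151 = -1208)
a = -1208
a/m + 49752/16796 = -1208/(-47306) + 49752/16796 = -1208*(-1/47306) + 49752*(1/16796) = 604/23653 + 12438/4199 = 296732210/99318947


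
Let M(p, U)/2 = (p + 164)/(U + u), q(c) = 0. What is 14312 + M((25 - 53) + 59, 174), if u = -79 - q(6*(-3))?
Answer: 272006/19 ≈ 14316.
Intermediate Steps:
u = -79 (u = -79 - 1*0 = -79 + 0 = -79)
M(p, U) = 2*(164 + p)/(-79 + U) (M(p, U) = 2*((p + 164)/(U - 79)) = 2*((164 + p)/(-79 + U)) = 2*(164 + p)/(-79 + U))
14312 + M((25 - 53) + 59, 174) = 14312 + 2*(164 + ((25 - 53) + 59))/(-79 + 174) = 14312 + 2*(164 + (-28 + 59))/95 = 14312 + 2*(1/95)*(164 + 31) = 14312 + 2*(1/95)*195 = 14312 + 78/19 = 272006/19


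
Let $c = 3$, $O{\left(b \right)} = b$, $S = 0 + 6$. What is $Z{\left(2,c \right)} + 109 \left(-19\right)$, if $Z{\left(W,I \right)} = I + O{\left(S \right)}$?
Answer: $-2062$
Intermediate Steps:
$S = 6$
$Z{\left(W,I \right)} = 6 + I$ ($Z{\left(W,I \right)} = I + 6 = 6 + I$)
$Z{\left(2,c \right)} + 109 \left(-19\right) = \left(6 + 3\right) + 109 \left(-19\right) = 9 - 2071 = -2062$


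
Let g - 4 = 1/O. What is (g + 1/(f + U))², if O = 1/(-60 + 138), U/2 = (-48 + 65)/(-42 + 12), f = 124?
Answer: 22843601881/3396649 ≈ 6725.3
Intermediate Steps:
U = -17/15 (U = 2*((-48 + 65)/(-42 + 12)) = 2*(17/(-30)) = 2*(17*(-1/30)) = 2*(-17/30) = -17/15 ≈ -1.1333)
O = 1/78 ≈ 0.012821
g = 82 (g = 4 + 1/(1/78) = 4 + 78 = 82)
(g + 1/(f + U))² = (82 + 1/(124 - 17/15))² = (82 + 1/(1843/15))² = (82 + 15/1843)² = (151141/1843)² = 22843601881/3396649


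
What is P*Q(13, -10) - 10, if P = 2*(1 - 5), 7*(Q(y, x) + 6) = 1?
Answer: 258/7 ≈ 36.857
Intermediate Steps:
Q(y, x) = -41/7 (Q(y, x) = -6 + (1/7)*1 = -6 + 1/7 = -41/7)
P = -8 (P = 2*(-4) = -8)
P*Q(13, -10) - 10 = -8*(-41/7) - 10 = 328/7 - 10 = 258/7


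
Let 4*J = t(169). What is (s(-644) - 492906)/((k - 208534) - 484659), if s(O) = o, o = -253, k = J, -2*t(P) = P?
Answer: 3945272/5545713 ≈ 0.71141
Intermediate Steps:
t(P) = -P/2
J = -169/8 (J = (-½*169)/4 = (¼)*(-169/2) = -169/8 ≈ -21.125)
k = -169/8 ≈ -21.125
s(O) = -253
(s(-644) - 492906)/((k - 208534) - 484659) = (-253 - 492906)/((-169/8 - 208534) - 484659) = -493159/(-1668441/8 - 484659) = -493159/(-5545713/8) = -493159*(-8/5545713) = 3945272/5545713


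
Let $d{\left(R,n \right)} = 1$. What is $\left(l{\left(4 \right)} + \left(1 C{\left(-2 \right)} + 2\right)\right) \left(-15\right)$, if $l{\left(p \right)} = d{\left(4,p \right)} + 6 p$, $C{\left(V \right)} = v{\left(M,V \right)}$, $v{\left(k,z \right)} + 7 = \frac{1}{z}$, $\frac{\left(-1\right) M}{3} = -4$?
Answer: $- \frac{585}{2} \approx -292.5$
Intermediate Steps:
$M = 12$ ($M = \left(-3\right) \left(-4\right) = 12$)
$v{\left(k,z \right)} = -7 + \frac{1}{z}$
$C{\left(V \right)} = -7 + \frac{1}{V}$
$l{\left(p \right)} = 1 + 6 p$
$\left(l{\left(4 \right)} + \left(1 C{\left(-2 \right)} + 2\right)\right) \left(-15\right) = \left(\left(1 + 6 \cdot 4\right) + \left(1 \left(-7 + \frac{1}{-2}\right) + 2\right)\right) \left(-15\right) = \left(\left(1 + 24\right) + \left(1 \left(-7 - \frac{1}{2}\right) + 2\right)\right) \left(-15\right) = \left(25 + \left(1 \left(- \frac{15}{2}\right) + 2\right)\right) \left(-15\right) = \left(25 + \left(- \frac{15}{2} + 2\right)\right) \left(-15\right) = \left(25 - \frac{11}{2}\right) \left(-15\right) = \frac{39}{2} \left(-15\right) = - \frac{585}{2}$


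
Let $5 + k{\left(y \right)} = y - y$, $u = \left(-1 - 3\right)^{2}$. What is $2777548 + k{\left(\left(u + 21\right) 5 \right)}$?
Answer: $2777543$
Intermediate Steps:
$u = 16$ ($u = \left(-4\right)^{2} = 16$)
$k{\left(y \right)} = -5$ ($k{\left(y \right)} = -5 + \left(y - y\right) = -5 + 0 = -5$)
$2777548 + k{\left(\left(u + 21\right) 5 \right)} = 2777548 - 5 = 2777543$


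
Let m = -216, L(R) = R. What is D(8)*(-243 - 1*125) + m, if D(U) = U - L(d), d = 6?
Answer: -952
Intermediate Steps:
D(U) = -6 + U (D(U) = U - 1*6 = U - 6 = -6 + U)
D(8)*(-243 - 1*125) + m = (-6 + 8)*(-243 - 1*125) - 216 = 2*(-243 - 125) - 216 = 2*(-368) - 216 = -736 - 216 = -952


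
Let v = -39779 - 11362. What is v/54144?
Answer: -17047/18048 ≈ -0.94454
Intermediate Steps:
v = -51141
v/54144 = -51141/54144 = -51141*1/54144 = -17047/18048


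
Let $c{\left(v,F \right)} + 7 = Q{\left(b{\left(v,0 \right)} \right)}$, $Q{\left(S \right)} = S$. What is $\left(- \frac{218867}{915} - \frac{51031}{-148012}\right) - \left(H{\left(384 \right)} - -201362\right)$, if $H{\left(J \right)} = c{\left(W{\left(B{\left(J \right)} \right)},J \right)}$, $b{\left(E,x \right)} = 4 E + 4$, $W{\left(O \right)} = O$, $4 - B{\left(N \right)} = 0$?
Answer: $- \frac{27304761846539}{135430980} \approx -2.0161 \cdot 10^{5}$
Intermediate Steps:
$B{\left(N \right)} = 4$ ($B{\left(N \right)} = 4 - 0 = 4 + 0 = 4$)
$b{\left(E,x \right)} = 4 + 4 E$
$c{\left(v,F \right)} = -3 + 4 v$ ($c{\left(v,F \right)} = -7 + \left(4 + 4 v\right) = -3 + 4 v$)
$H{\left(J \right)} = 13$ ($H{\left(J \right)} = -3 + 4 \cdot 4 = -3 + 16 = 13$)
$\left(- \frac{218867}{915} - \frac{51031}{-148012}\right) - \left(H{\left(384 \right)} - -201362\right) = \left(- \frac{218867}{915} - \frac{51031}{-148012}\right) - \left(13 - -201362\right) = \left(\left(-218867\right) \frac{1}{915} - - \frac{51031}{148012}\right) - \left(13 + 201362\right) = \left(- \frac{218867}{915} + \frac{51031}{148012}\right) - 201375 = - \frac{32348249039}{135430980} - 201375 = - \frac{27304761846539}{135430980}$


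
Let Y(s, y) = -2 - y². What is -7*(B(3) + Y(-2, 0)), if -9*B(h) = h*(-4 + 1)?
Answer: 7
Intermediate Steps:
B(h) = h/3 (B(h) = -h*(-4 + 1)/9 = -h*(-3)/9 = -(-1)*h/3 = h/3)
-7*(B(3) + Y(-2, 0)) = -7*((⅓)*3 + (-2 - 1*0²)) = -7*(1 + (-2 - 1*0)) = -7*(1 + (-2 + 0)) = -7*(1 - 2) = -7*(-1) = 7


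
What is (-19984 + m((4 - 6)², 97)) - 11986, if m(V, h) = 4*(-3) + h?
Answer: -31885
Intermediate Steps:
m(V, h) = -12 + h
(-19984 + m((4 - 6)², 97)) - 11986 = (-19984 + (-12 + 97)) - 11986 = (-19984 + 85) - 11986 = -19899 - 11986 = -31885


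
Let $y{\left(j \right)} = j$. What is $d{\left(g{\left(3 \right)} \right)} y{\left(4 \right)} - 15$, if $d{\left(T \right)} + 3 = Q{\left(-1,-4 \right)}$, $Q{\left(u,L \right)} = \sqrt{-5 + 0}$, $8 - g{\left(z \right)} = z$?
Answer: $-27 + 4 i \sqrt{5} \approx -27.0 + 8.9443 i$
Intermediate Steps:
$g{\left(z \right)} = 8 - z$
$Q{\left(u,L \right)} = i \sqrt{5}$ ($Q{\left(u,L \right)} = \sqrt{-5} = i \sqrt{5}$)
$d{\left(T \right)} = -3 + i \sqrt{5}$
$d{\left(g{\left(3 \right)} \right)} y{\left(4 \right)} - 15 = \left(-3 + i \sqrt{5}\right) 4 - 15 = \left(-12 + 4 i \sqrt{5}\right) - 15 = -27 + 4 i \sqrt{5}$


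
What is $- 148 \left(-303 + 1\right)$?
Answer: $44696$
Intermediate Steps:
$- 148 \left(-303 + 1\right) = - 148 \left(-302\right) = \left(-1\right) \left(-44696\right) = 44696$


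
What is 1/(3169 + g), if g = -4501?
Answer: -1/1332 ≈ -0.00075075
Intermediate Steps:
1/(3169 + g) = 1/(3169 - 4501) = 1/(-1332) = -1/1332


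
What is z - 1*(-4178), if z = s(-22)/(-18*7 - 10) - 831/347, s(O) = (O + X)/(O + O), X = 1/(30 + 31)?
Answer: 528895584113/126663328 ≈ 4175.6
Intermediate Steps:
X = 1/61 ≈ 0.016393
s(O) = (1/61 + O)/(2*O) (s(O) = (O + 1/61)/(O + O) = (1/61 + O)/((2*O)) = (1/61 + O)*(1/(2*O)) = (1/61 + O)/(2*O))
z = -303800271/126663328 (z = ((1/122)*(1 + 61*(-22))/(-22))/(-18*7 - 10) - 831/347 = ((1/122)*(-1/22)*(1 - 1342))/(-126 - 10) - 831*1/347 = ((1/122)*(-1/22)*(-1341))/(-136) - 831/347 = (1341/2684)*(-1/136) - 831/347 = -1341/365024 - 831/347 = -303800271/126663328 ≈ -2.3985)
z - 1*(-4178) = -303800271/126663328 - 1*(-4178) = -303800271/126663328 + 4178 = 528895584113/126663328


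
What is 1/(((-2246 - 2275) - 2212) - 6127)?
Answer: -1/12860 ≈ -7.7761e-5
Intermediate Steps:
1/(((-2246 - 2275) - 2212) - 6127) = 1/((-4521 - 2212) - 6127) = 1/(-6733 - 6127) = 1/(-12860) = -1/12860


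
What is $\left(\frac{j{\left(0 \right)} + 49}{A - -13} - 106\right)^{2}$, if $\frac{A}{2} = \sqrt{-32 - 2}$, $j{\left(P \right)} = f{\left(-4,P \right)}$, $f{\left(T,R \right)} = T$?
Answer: $\frac{- 248793 i + 565192 \sqrt{34}}{- 33 i + 52 \sqrt{34}} \approx 10830.0 + 358.17 i$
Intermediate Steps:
$j{\left(P \right)} = -4$
$A = 2 i \sqrt{34}$ ($A = 2 \sqrt{-32 - 2} = 2 \sqrt{-34} = 2 i \sqrt{34} \approx 11.662 i$)
$\left(\frac{j{\left(0 \right)} + 49}{A - -13} - 106\right)^{2} = \left(\frac{-4 + 49}{2 i \sqrt{34} - -13} - 106\right)^{2} = \left(\frac{45}{2 i \sqrt{34} + \left(-5 + 18\right)} - 106\right)^{2} = \left(\frac{45}{2 i \sqrt{34} + 13} - 106\right)^{2} = \left(\frac{45}{13 + 2 i \sqrt{34}} - 106\right)^{2} = \left(-106 + \frac{45}{13 + 2 i \sqrt{34}}\right)^{2}$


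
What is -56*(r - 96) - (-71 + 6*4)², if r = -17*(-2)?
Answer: 1263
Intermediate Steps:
r = 34
-56*(r - 96) - (-71 + 6*4)² = -56*(34 - 96) - (-71 + 6*4)² = -56*(-62) - (-71 + 24)² = 3472 - 1*(-47)² = 3472 - 1*2209 = 3472 - 2209 = 1263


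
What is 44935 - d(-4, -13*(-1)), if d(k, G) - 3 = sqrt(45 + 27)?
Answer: 44932 - 6*sqrt(2) ≈ 44924.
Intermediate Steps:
d(k, G) = 3 + 6*sqrt(2) (d(k, G) = 3 + sqrt(45 + 27) = 3 + sqrt(72) = 3 + 6*sqrt(2))
44935 - d(-4, -13*(-1)) = 44935 - (3 + 6*sqrt(2)) = 44935 + (-3 - 6*sqrt(2)) = 44932 - 6*sqrt(2)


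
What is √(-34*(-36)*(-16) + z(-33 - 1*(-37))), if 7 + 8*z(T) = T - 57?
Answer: I*√78366/2 ≈ 139.97*I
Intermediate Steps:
z(T) = -8 + T/8 (z(T) = -7/8 + (T - 57)/8 = -7/8 + (-57 + T)/8 = -7/8 + (-57/8 + T/8) = -8 + T/8)
√(-34*(-36)*(-16) + z(-33 - 1*(-37))) = √(-34*(-36)*(-16) + (-8 + (-33 - 1*(-37))/8)) = √(1224*(-16) + (-8 + (-33 + 37)/8)) = √(-19584 + (-8 + (⅛)*4)) = √(-19584 + (-8 + ½)) = √(-19584 - 15/2) = √(-39183/2) = I*√78366/2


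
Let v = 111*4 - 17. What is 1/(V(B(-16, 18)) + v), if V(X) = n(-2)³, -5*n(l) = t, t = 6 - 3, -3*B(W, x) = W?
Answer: 125/53348 ≈ 0.0023431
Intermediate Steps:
B(W, x) = -W/3
t = 3
n(l) = -⅗ (n(l) = -⅕*3 = -⅗)
v = 427 (v = 444 - 17 = 427)
V(X) = -27/125 (V(X) = (-⅗)³ = -27/125)
1/(V(B(-16, 18)) + v) = 1/(-27/125 + 427) = 1/(53348/125) = 125/53348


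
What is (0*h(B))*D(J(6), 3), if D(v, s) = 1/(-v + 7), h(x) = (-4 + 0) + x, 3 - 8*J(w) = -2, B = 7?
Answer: 0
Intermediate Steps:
J(w) = 5/8 (J(w) = 3/8 - ⅛*(-2) = 3/8 + ¼ = 5/8)
h(x) = -4 + x
D(v, s) = 1/(7 - v)
(0*h(B))*D(J(6), 3) = (0*(-4 + 7))*(-1/(-7 + 5/8)) = (0*3)*(-1/(-51/8)) = 0*(-1*(-8/51)) = 0*(8/51) = 0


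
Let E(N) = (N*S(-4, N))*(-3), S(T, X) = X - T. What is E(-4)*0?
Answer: 0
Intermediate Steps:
E(N) = -3*N*(4 + N) (E(N) = (N*(N - 1*(-4)))*(-3) = (N*(N + 4))*(-3) = (N*(4 + N))*(-3) = -3*N*(4 + N))
E(-4)*0 = -3*(-4)*(4 - 4)*0 = -3*(-4)*0*0 = 0*0 = 0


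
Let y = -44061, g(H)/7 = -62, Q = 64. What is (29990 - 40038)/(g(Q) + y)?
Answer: 10048/44495 ≈ 0.22582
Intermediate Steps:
g(H) = -434 (g(H) = 7*(-62) = -434)
(29990 - 40038)/(g(Q) + y) = (29990 - 40038)/(-434 - 44061) = -10048/(-44495) = -10048*(-1/44495) = 10048/44495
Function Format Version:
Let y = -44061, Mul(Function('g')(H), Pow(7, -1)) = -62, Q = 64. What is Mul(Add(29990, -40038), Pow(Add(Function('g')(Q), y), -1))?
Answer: Rational(10048, 44495) ≈ 0.22582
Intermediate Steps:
Function('g')(H) = -434 (Function('g')(H) = Mul(7, -62) = -434)
Mul(Add(29990, -40038), Pow(Add(Function('g')(Q), y), -1)) = Mul(Add(29990, -40038), Pow(Add(-434, -44061), -1)) = Mul(-10048, Pow(-44495, -1)) = Mul(-10048, Rational(-1, 44495)) = Rational(10048, 44495)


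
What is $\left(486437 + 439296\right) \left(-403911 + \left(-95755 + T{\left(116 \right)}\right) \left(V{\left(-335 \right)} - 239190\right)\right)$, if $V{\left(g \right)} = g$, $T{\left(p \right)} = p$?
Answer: $21206254214404412$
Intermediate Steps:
$\left(486437 + 439296\right) \left(-403911 + \left(-95755 + T{\left(116 \right)}\right) \left(V{\left(-335 \right)} - 239190\right)\right) = \left(486437 + 439296\right) \left(-403911 + \left(-95755 + 116\right) \left(-335 - 239190\right)\right) = 925733 \left(-403911 - -22907931475\right) = 925733 \left(-403911 + 22907931475\right) = 925733 \cdot 22907527564 = 21206254214404412$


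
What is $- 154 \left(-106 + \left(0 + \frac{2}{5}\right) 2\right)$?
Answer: $\frac{81004}{5} \approx 16201.0$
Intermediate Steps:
$- 154 \left(-106 + \left(0 + \frac{2}{5}\right) 2\right) = - 154 \left(-106 + \frac{2}{5} \cdot 2\right) = - 154 \left(-106 + \frac{4}{5}\right) = \left(-154\right) \left(- \frac{526}{5}\right) = \frac{81004}{5}$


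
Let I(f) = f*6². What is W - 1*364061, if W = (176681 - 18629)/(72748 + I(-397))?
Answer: -5320347941/14614 ≈ -3.6406e+5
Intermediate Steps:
I(f) = 36*f (I(f) = f*36 = 36*f)
W = 39513/14614 (W = (176681 - 18629)/(72748 + 36*(-397)) = 158052/(72748 - 14292) = 158052/58456 = 158052*(1/58456) = 39513/14614 ≈ 2.7038)
W - 1*364061 = 39513/14614 - 1*364061 = 39513/14614 - 364061 = -5320347941/14614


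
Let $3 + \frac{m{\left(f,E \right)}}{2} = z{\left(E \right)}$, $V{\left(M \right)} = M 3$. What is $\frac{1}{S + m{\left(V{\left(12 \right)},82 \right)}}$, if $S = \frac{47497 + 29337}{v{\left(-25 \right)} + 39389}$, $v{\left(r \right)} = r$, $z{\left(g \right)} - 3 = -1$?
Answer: $- \frac{19682}{947} \approx -20.784$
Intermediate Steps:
$z{\left(g \right)} = 2$ ($z{\left(g \right)} = 3 - 1 = 2$)
$V{\left(M \right)} = 3 M$
$m{\left(f,E \right)} = -2$ ($m{\left(f,E \right)} = -6 + 2 \cdot 2 = -6 + 4 = -2$)
$S = \frac{38417}{19682}$ ($S = \frac{47497 + 29337}{-25 + 39389} = \frac{76834}{39364} = 76834 \cdot \frac{1}{39364} = \frac{38417}{19682} \approx 1.9519$)
$\frac{1}{S + m{\left(V{\left(12 \right)},82 \right)}} = \frac{1}{\frac{38417}{19682} - 2} = \frac{1}{- \frac{947}{19682}} = - \frac{19682}{947}$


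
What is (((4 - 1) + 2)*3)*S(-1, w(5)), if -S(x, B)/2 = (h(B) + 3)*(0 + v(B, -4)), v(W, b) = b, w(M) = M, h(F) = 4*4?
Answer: 2280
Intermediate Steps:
h(F) = 16
S(x, B) = 152 (S(x, B) = -2*(16 + 3)*(0 - 4) = -38*(-4) = -2*(-76) = 152)
(((4 - 1) + 2)*3)*S(-1, w(5)) = (((4 - 1) + 2)*3)*152 = ((3 + 2)*3)*152 = (5*3)*152 = 15*152 = 2280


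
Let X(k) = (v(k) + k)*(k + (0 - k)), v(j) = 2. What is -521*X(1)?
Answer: 0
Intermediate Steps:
X(k) = 0 (X(k) = (2 + k)*(k + (0 - k)) = (2 + k)*(k - k) = (2 + k)*0 = 0)
-521*X(1) = -521*0 = 0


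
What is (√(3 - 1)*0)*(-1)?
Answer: 0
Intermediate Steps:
(√(3 - 1)*0)*(-1) = (√2*0)*(-1) = 0*(-1) = 0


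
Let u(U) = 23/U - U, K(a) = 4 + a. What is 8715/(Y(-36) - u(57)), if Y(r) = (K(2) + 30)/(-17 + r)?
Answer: 26328015/168926 ≈ 155.86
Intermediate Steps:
u(U) = -U + 23/U
Y(r) = 36/(-17 + r) (Y(r) = ((4 + 2) + 30)/(-17 + r) = (6 + 30)/(-17 + r) = 36/(-17 + r))
8715/(Y(-36) - u(57)) = 8715/(36/(-17 - 36) - (-1*57 + 23/57)) = 8715/(36/(-53) - (-57 + 23*(1/57))) = 8715/(36*(-1/53) - (-57 + 23/57)) = 8715/(-36/53 - 1*(-3226/57)) = 8715/(-36/53 + 3226/57) = 8715/(168926/3021) = 8715*(3021/168926) = 26328015/168926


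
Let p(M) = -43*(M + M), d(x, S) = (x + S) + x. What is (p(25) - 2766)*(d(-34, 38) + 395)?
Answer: -1794340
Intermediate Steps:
d(x, S) = S + 2*x (d(x, S) = (S + x) + x = S + 2*x)
p(M) = -86*M
(p(25) - 2766)*(d(-34, 38) + 395) = (-86*25 - 2766)*((38 + 2*(-34)) + 395) = (-2150 - 2766)*((38 - 68) + 395) = -4916*(-30 + 395) = -4916*365 = -1794340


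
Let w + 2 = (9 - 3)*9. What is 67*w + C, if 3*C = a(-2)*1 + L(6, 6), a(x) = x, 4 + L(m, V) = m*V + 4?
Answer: 10486/3 ≈ 3495.3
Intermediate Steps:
L(m, V) = V*m (L(m, V) = -4 + (m*V + 4) = -4 + (V*m + 4) = -4 + (4 + V*m) = V*m)
w = 52 (w = -2 + (9 - 3)*9 = -2 + 6*9 = -2 + 54 = 52)
C = 34/3 (C = (-2*1 + 6*6)/3 = (-2 + 36)/3 = (⅓)*34 = 34/3 ≈ 11.333)
67*w + C = 67*52 + 34/3 = 3484 + 34/3 = 10486/3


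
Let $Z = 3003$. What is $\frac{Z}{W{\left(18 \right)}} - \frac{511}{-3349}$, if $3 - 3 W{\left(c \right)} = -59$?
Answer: $\frac{30202823}{207638} \approx 145.46$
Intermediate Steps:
$W{\left(c \right)} = \frac{62}{3}$ ($W{\left(c \right)} = 1 - - \frac{59}{3} = 1 + \frac{59}{3} = \frac{62}{3}$)
$\frac{Z}{W{\left(18 \right)}} - \frac{511}{-3349} = \frac{3003}{\frac{62}{3}} - \frac{511}{-3349} = 3003 \cdot \frac{3}{62} - - \frac{511}{3349} = \frac{9009}{62} + \frac{511}{3349} = \frac{30202823}{207638}$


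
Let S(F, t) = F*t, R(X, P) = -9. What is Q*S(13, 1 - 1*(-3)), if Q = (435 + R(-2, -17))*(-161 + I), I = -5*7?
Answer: -4341792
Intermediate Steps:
I = -35
Q = -83496 (Q = (435 - 9)*(-161 - 35) = 426*(-196) = -83496)
Q*S(13, 1 - 1*(-3)) = -1085448*(1 - 1*(-3)) = -1085448*(1 + 3) = -1085448*4 = -83496*52 = -4341792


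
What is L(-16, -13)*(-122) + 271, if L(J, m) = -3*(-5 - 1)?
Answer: -1925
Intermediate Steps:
L(J, m) = 18 (L(J, m) = -3*(-6) = 18)
L(-16, -13)*(-122) + 271 = 18*(-122) + 271 = -2196 + 271 = -1925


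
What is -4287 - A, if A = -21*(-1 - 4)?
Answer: -4392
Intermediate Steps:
A = 105 (A = -21*(-5) = 105)
-4287 - A = -4287 - 1*105 = -4287 - 105 = -4392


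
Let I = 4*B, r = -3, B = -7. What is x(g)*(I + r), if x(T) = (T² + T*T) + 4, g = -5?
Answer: -1674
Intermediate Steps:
x(T) = 4 + 2*T² (x(T) = (T² + T²) + 4 = 2*T² + 4 = 4 + 2*T²)
I = -28 (I = 4*(-7) = -28)
x(g)*(I + r) = (4 + 2*(-5)²)*(-28 - 3) = (4 + 2*25)*(-31) = (4 + 50)*(-31) = 54*(-31) = -1674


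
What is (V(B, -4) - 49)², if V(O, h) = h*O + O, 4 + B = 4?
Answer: 2401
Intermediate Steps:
B = 0 (B = -4 + 4 = 0)
V(O, h) = O + O*h (V(O, h) = O*h + O = O + O*h)
(V(B, -4) - 49)² = (0*(1 - 4) - 49)² = (0*(-3) - 49)² = (0 - 49)² = (-49)² = 2401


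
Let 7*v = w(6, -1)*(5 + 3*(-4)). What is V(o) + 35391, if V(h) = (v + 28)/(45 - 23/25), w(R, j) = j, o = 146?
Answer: 1344883/38 ≈ 35392.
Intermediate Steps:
v = 1 (v = (-(5 + 3*(-4)))/7 = (-(5 - 12))/7 = (-1*(-7))/7 = (⅐)*7 = 1)
V(h) = 25/38 (V(h) = (1 + 28)/(45 - 23/25) = 29/(45 - 23*1/25) = 29/(45 - 23/25) = 29/(1102/25) = 29*(25/1102) = 25/38)
V(o) + 35391 = 25/38 + 35391 = 1344883/38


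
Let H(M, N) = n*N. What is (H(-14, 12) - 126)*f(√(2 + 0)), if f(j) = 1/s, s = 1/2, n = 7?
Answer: -84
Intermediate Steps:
H(M, N) = 7*N
s = ½ ≈ 0.50000
f(j) = 2 (f(j) = 1/(½) = 2)
(H(-14, 12) - 126)*f(√(2 + 0)) = (7*12 - 126)*2 = (84 - 126)*2 = -42*2 = -84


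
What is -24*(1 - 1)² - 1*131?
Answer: -131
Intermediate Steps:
-24*(1 - 1)² - 1*131 = -24*0² - 131 = -24*0 - 131 = 0 - 131 = -131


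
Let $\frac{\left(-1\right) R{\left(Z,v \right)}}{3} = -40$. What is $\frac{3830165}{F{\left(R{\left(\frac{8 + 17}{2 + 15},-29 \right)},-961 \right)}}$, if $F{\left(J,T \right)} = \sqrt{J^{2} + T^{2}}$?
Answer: $\frac{3830165 \sqrt{937921}}{937921} \approx 3954.9$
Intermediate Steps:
$R{\left(Z,v \right)} = 120$ ($R{\left(Z,v \right)} = \left(-3\right) \left(-40\right) = 120$)
$\frac{3830165}{F{\left(R{\left(\frac{8 + 17}{2 + 15},-29 \right)},-961 \right)}} = \frac{3830165}{\sqrt{120^{2} + \left(-961\right)^{2}}} = \frac{3830165}{\sqrt{14400 + 923521}} = \frac{3830165}{\sqrt{937921}} = 3830165 \frac{\sqrt{937921}}{937921} = \frac{3830165 \sqrt{937921}}{937921}$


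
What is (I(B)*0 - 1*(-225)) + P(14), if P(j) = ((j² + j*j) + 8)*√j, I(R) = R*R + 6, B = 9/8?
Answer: 225 + 400*√14 ≈ 1721.7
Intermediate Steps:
B = 9/8 (B = 9*(⅛) = 9/8 ≈ 1.1250)
I(R) = 6 + R² (I(R) = R² + 6 = 6 + R²)
P(j) = √j*(8 + 2*j²) (P(j) = ((j² + j²) + 8)*√j = (2*j² + 8)*√j = (8 + 2*j²)*√j = √j*(8 + 2*j²))
(I(B)*0 - 1*(-225)) + P(14) = ((6 + (9/8)²)*0 - 1*(-225)) + 2*√14*(4 + 14²) = ((6 + 81/64)*0 + 225) + 2*√14*(4 + 196) = ((465/64)*0 + 225) + 2*√14*200 = (0 + 225) + 400*√14 = 225 + 400*√14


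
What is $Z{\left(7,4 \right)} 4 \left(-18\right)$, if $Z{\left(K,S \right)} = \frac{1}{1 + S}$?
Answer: $- \frac{72}{5} \approx -14.4$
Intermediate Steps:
$Z{\left(7,4 \right)} 4 \left(-18\right) = \frac{1}{1 + 4} \cdot 4 \left(-18\right) = \frac{1}{5} \cdot 4 \left(-18\right) = \frac{4}{5} \left(-18\right) = - \frac{72}{5}$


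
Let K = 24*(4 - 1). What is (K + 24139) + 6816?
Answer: 31027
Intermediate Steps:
K = 72 (K = 24*3 = 72)
(K + 24139) + 6816 = (72 + 24139) + 6816 = 24211 + 6816 = 31027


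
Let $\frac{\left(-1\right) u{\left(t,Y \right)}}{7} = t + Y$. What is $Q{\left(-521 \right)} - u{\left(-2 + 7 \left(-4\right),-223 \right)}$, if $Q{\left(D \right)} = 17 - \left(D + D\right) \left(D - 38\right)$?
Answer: $-584232$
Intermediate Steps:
$Q{\left(D \right)} = 17 - 2 D \left(-38 + D\right)$
$u{\left(t,Y \right)} = - 7 Y - 7 t$ ($u{\left(t,Y \right)} = - 7 \left(t + Y\right) = - 7 \left(Y + t\right) = - 7 Y - 7 t$)
$Q{\left(-521 \right)} - u{\left(-2 + 7 \left(-4\right),-223 \right)} = \left(17 - 2 \left(-521\right)^{2} + 76 \left(-521\right)\right) - \left(\left(-7\right) \left(-223\right) - 7 \left(-2 + 7 \left(-4\right)\right)\right) = \left(17 - 542882 - 39596\right) - \left(1561 - 7 \left(-2 - 28\right)\right) = \left(17 - 542882 - 39596\right) - \left(1561 - -210\right) = -582461 - \left(1561 + 210\right) = -582461 - 1771 = -584232$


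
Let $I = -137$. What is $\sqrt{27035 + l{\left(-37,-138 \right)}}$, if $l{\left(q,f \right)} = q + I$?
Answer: $\sqrt{26861} \approx 163.89$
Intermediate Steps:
$l{\left(q,f \right)} = -137 + q$ ($l{\left(q,f \right)} = q - 137 = -137 + q$)
$\sqrt{27035 + l{\left(-37,-138 \right)}} = \sqrt{27035 - 174} = \sqrt{26861}$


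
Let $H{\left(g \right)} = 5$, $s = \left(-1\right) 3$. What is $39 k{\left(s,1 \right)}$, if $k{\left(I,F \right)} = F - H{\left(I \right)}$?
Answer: $-156$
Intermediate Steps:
$s = -3$
$k{\left(I,F \right)} = -5 + F$ ($k{\left(I,F \right)} = F - 5 = -5 + F$)
$39 k{\left(s,1 \right)} = 39 \left(-5 + 1\right) = 39 \left(-4\right) = -156$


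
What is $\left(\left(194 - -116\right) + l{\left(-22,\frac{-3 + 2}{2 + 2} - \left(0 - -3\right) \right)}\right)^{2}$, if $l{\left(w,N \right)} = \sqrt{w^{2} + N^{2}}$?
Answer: $\frac{\left(1240 + \sqrt{7913}\right)^{2}}{16} \approx 1.1038 \cdot 10^{5}$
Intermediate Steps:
$l{\left(w,N \right)} = \sqrt{N^{2} + w^{2}}$
$\left(\left(194 - -116\right) + l{\left(-22,\frac{-3 + 2}{2 + 2} - \left(0 - -3\right) \right)}\right)^{2} = \left(\left(194 - -116\right) + \sqrt{\left(\frac{-3 + 2}{2 + 2} - \left(0 - -3\right)\right)^{2} + \left(-22\right)^{2}}\right)^{2} = \left(\left(194 + 116\right) + \sqrt{\left(- \frac{1}{4} - \left(0 + 3\right)\right)^{2} + 484}\right)^{2} = \left(310 + \sqrt{\left(\left(-1\right) \frac{1}{4} - 3\right)^{2} + 484}\right)^{2} = \left(310 + \sqrt{\left(- \frac{1}{4} - 3\right)^{2} + 484}\right)^{2} = \left(310 + \sqrt{\left(- \frac{13}{4}\right)^{2} + 484}\right)^{2} = \left(310 + \sqrt{\frac{169}{16} + 484}\right)^{2} = \left(310 + \sqrt{\frac{7913}{16}}\right)^{2} = \left(310 + \frac{\sqrt{7913}}{4}\right)^{2}$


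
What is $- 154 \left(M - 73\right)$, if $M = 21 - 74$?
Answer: $19404$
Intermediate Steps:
$M = -53$ ($M = 21 - 74 = -53$)
$- 154 \left(M - 73\right) = - 154 \left(-53 - 73\right) = \left(-154\right) \left(-126\right) = 19404$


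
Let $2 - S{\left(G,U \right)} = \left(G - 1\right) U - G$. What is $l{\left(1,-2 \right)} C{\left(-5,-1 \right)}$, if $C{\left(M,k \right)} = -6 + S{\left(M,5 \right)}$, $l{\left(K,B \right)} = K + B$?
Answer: $-21$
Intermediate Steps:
$S{\left(G,U \right)} = 2 + G - U \left(-1 + G\right)$ ($S{\left(G,U \right)} = 2 - \left(\left(G - 1\right) U - G\right) = 2 - \left(\left(-1 + G\right) U - G\right) = 2 - \left(U \left(-1 + G\right) - G\right) = 2 - \left(- G + U \left(-1 + G\right)\right) = 2 + \left(G - U \left(-1 + G\right)\right) = 2 + G - U \left(-1 + G\right)$)
$l{\left(K,B \right)} = B + K$
$C{\left(M,k \right)} = 1 - 4 M$ ($C{\left(M,k \right)} = -6 + \left(2 + M + 5 - M 5\right) = -6 + \left(2 + M + 5 - 5 M\right) = -6 - \left(-7 + 4 M\right) = 1 - 4 M$)
$l{\left(1,-2 \right)} C{\left(-5,-1 \right)} = \left(-2 + 1\right) \left(1 - -20\right) = - (1 + 20) = \left(-1\right) 21 = -21$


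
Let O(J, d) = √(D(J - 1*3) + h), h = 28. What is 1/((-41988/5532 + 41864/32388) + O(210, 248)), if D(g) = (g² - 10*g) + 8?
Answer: 87743399579709/568130027526005606 + 41799528606267*√4535/568130027526005606 ≈ 0.0051091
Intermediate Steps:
D(g) = 8 + g² - 10*g
O(J, d) = √(66 + (-3 + J)² - 10*J) (O(J, d) = √((8 + (J - 1*3)² - 10*(J - 1*3)) + 28) = √((8 + (J - 3)² - 10*(J - 3)) + 28) = √((8 + (-3 + J)² - 10*(-3 + J)) + 28) = √((8 + (-3 + J)² + (30 - 10*J)) + 28) = √((38 + (-3 + J)² - 10*J) + 28) = √(66 + (-3 + J)² - 10*J))
1/((-41988/5532 + 41864/32388) + O(210, 248)) = 1/((-41988/5532 + 41864/32388) + √(75 + 210² - 16*210)) = 1/((-41988*1/5532 + 41864*(1/32388)) + √(75 + 44100 - 3360)) = 1/((-3499/461 + 10466/8097) + √40815) = 1/(-23506577/3732717 + 3*√4535)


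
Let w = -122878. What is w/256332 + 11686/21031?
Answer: 205624267/2695459146 ≈ 0.076285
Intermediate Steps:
w/256332 + 11686/21031 = -122878/256332 + 11686/21031 = -122878*1/256332 + 11686*(1/21031) = -61439/128166 + 11686/21031 = 205624267/2695459146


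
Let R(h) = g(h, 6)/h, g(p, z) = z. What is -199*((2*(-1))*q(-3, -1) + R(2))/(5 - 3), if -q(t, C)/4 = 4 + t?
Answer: -2189/2 ≈ -1094.5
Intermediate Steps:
q(t, C) = -16 - 4*t (q(t, C) = -4*(4 + t) = -16 - 4*t)
R(h) = 6/h
-199*((2*(-1))*q(-3, -1) + R(2))/(5 - 3) = -199*((2*(-1))*(-16 - 4*(-3)) + 6/2)/(5 - 3) = -(597/2 - 199*(-16 + 12)) = -199/(2/(-2*(-4) + 3)) = -199/(2/(8 + 3)) = -199/(2/11) = -199/(2*(1/11)) = -199/2/11 = -199*11/2 = -2189/2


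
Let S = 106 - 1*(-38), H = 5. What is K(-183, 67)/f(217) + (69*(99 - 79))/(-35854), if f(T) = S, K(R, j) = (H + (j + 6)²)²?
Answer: 14168081807/71708 ≈ 1.9758e+5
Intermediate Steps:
S = 144 (S = 106 + 38 = 144)
K(R, j) = (5 + (6 + j)²)² (K(R, j) = (5 + (j + 6)²)² = (5 + (6 + j)²)²)
f(T) = 144
K(-183, 67)/f(217) + (69*(99 - 79))/(-35854) = (5 + (6 + 67)²)²/144 + (69*(99 - 79))/(-35854) = (5 + 73²)²*(1/144) + (69*20)*(-1/35854) = (5 + 5329)²*(1/144) + 1380*(-1/35854) = 5334²*(1/144) - 690/17927 = 28451556*(1/144) - 690/17927 = 790321/4 - 690/17927 = 14168081807/71708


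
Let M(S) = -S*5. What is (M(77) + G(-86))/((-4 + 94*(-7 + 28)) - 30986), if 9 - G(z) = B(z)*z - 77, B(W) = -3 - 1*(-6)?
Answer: 41/29016 ≈ 0.0014130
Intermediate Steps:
B(W) = 3 (B(W) = -3 + 6 = 3)
M(S) = -5*S
G(z) = 86 - 3*z (G(z) = 9 - (3*z - 77) = 9 - (-77 + 3*z) = 9 + (77 - 3*z) = 86 - 3*z)
(M(77) + G(-86))/((-4 + 94*(-7 + 28)) - 30986) = (-5*77 + (86 - 3*(-86)))/((-4 + 94*(-7 + 28)) - 30986) = (-385 + (86 + 258))/((-4 + 94*21) - 30986) = (-385 + 344)/((-4 + 1974) - 30986) = -41/(1970 - 30986) = -41/(-29016) = -41*(-1/29016) = 41/29016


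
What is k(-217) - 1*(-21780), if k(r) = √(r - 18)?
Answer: 21780 + I*√235 ≈ 21780.0 + 15.33*I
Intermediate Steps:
k(r) = √(-18 + r)
k(-217) - 1*(-21780) = √(-18 - 217) - 1*(-21780) = √(-235) + 21780 = I*√235 + 21780 = 21780 + I*√235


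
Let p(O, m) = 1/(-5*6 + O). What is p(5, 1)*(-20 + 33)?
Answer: -13/25 ≈ -0.52000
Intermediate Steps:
p(O, m) = 1/(-30 + O)
p(5, 1)*(-20 + 33) = (-20 + 33)/(-30 + 5) = 13/(-25) = -1/25*13 = -13/25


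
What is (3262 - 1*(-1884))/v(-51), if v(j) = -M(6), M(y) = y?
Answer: -2573/3 ≈ -857.67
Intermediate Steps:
v(j) = -6 (v(j) = -1*6 = -6)
(3262 - 1*(-1884))/v(-51) = (3262 - 1*(-1884))/(-6) = (3262 + 1884)*(-⅙) = 5146*(-⅙) = -2573/3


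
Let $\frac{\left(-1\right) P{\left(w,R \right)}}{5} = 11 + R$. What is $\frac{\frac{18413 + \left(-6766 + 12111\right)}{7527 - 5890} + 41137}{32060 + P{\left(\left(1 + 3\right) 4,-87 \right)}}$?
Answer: $\frac{67365027}{53104280} \approx 1.2685$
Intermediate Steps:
$P{\left(w,R \right)} = -55 - 5 R$ ($P{\left(w,R \right)} = - 5 \left(11 + R\right) = -55 - 5 R$)
$\frac{\frac{18413 + \left(-6766 + 12111\right)}{7527 - 5890} + 41137}{32060 + P{\left(\left(1 + 3\right) 4,-87 \right)}} = \frac{\frac{18413 + \left(-6766 + 12111\right)}{7527 - 5890} + 41137}{32060 - -380} = \frac{\frac{18413 + 5345}{1637} + 41137}{32060 + \left(-55 + 435\right)} = \frac{23758 \cdot \frac{1}{1637} + 41137}{32060 + 380} = \frac{\frac{23758}{1637} + 41137}{32440} = \frac{67365027}{1637} \cdot \frac{1}{32440} = \frac{67365027}{53104280}$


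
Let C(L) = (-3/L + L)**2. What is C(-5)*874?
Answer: 423016/25 ≈ 16921.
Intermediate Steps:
C(L) = (L - 3/L)**2
C(-5)*874 = ((-3 + (-5)**2)**2/(-5)**2)*874 = ((-3 + 25)**2/25)*874 = ((1/25)*22**2)*874 = ((1/25)*484)*874 = (484/25)*874 = 423016/25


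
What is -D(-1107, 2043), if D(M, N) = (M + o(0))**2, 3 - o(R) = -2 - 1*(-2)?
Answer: -1218816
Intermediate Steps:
o(R) = 3 (o(R) = 3 - (-2 - 1*(-2)) = 3 - (-2 + 2) = 3 - 1*0 = 3 + 0 = 3)
D(M, N) = (3 + M)**2 (D(M, N) = (M + 3)**2 = (3 + M)**2)
-D(-1107, 2043) = -(3 - 1107)**2 = -1*(-1104)**2 = -1*1218816 = -1218816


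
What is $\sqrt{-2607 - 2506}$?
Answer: $i \sqrt{5113} \approx 71.505 i$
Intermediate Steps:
$\sqrt{-2607 - 2506} = \sqrt{-5113} = i \sqrt{5113}$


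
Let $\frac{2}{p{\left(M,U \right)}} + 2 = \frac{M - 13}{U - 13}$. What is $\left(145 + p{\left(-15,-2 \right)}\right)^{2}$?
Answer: $16900$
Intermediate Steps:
$p{\left(M,U \right)} = \frac{2}{-2 + \frac{-13 + M}{-13 + U}}$ ($p{\left(M,U \right)} = \frac{2}{-2 + \frac{M - 13}{U - 13}} = \frac{2}{-2 + \frac{-13 + M}{-13 + U}}$)
$\left(145 + p{\left(-15,-2 \right)}\right)^{2} = \left(145 + \frac{2 \left(-13 - 2\right)}{13 - 15 - -4}\right)^{2} = \left(145 + 2 \frac{1}{13 - 15 + 4} \left(-15\right)\right)^{2} = \left(145 + 2 \cdot \frac{1}{2} \left(-15\right)\right)^{2} = \left(145 - 15\right)^{2} = 130^{2} = 16900$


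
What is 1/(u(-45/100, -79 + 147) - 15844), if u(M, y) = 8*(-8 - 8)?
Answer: -1/15972 ≈ -6.2610e-5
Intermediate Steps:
u(M, y) = -128 (u(M, y) = 8*(-16) = -128)
1/(u(-45/100, -79 + 147) - 15844) = 1/(-128 - 15844) = 1/(-15972) = -1/15972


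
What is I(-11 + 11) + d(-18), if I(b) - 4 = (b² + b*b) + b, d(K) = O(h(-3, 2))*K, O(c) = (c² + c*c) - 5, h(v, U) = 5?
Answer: -806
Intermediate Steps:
O(c) = -5 + 2*c² (O(c) = (c² + c²) - 5 = 2*c² - 5 = -5 + 2*c²)
d(K) = 45*K (d(K) = (-5 + 2*5²)*K = (-5 + 2*25)*K = (-5 + 50)*K = 45*K)
I(b) = 4 + b + 2*b² (I(b) = 4 + ((b² + b*b) + b) = 4 + ((b² + b²) + b) = 4 + (2*b² + b) = 4 + (b + 2*b²) = 4 + b + 2*b²)
I(-11 + 11) + d(-18) = (4 + (-11 + 11) + 2*(-11 + 11)²) + 45*(-18) = (4 + 0 + 2*0²) - 810 = (4 + 0 + 2*0) - 810 = (4 + 0 + 0) - 810 = 4 - 810 = -806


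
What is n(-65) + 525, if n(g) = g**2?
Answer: 4750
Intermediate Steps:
n(-65) + 525 = (-65)**2 + 525 = 4225 + 525 = 4750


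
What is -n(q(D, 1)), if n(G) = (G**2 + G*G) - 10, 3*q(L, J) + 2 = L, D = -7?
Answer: -8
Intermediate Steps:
q(L, J) = -2/3 + L/3
n(G) = -10 + 2*G**2 (n(G) = (G**2 + G**2) - 10 = 2*G**2 - 10 = -10 + 2*G**2)
-n(q(D, 1)) = -(-10 + 2*(-2/3 + (1/3)*(-7))**2) = -(-10 + 2*(-2/3 - 7/3)**2) = -(-10 + 2*(-3)**2) = -(-10 + 2*9) = -(-10 + 18) = -1*8 = -8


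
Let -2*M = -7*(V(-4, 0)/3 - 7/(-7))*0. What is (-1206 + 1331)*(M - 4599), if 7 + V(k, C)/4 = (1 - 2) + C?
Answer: -574875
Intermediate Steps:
V(k, C) = -32 + 4*C (V(k, C) = -28 + 4*((1 - 2) + C) = -28 + 4*(-1 + C) = -28 + (-4 + 4*C) = -32 + 4*C)
M = 0 (M = -(-7*((-32 + 4*0)/3 - 7/(-7)))*0/2 = -(-7*((-32 + 0)*(⅓) - 7*(-⅐)))*0/2 = -(-7*(-32*⅓ + 1))*0/2 = -(-7*(-32/3 + 1))*0/2 = -(-7*(-29/3))*0/2 = -203*0/6 = -½*0 = 0)
(-1206 + 1331)*(M - 4599) = (-1206 + 1331)*(0 - 4599) = 125*(-4599) = -574875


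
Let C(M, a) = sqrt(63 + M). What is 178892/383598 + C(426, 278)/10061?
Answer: 89446/191799 + sqrt(489)/10061 ≈ 0.46855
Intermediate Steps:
178892/383598 + C(426, 278)/10061 = 178892/383598 + sqrt(63 + 426)/10061 = 178892*(1/383598) + sqrt(489)*(1/10061) = 89446/191799 + sqrt(489)/10061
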